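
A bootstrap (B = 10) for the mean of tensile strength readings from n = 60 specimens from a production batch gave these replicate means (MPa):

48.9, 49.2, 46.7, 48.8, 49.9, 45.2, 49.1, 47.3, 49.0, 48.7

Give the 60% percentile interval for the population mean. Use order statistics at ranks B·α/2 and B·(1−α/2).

(46.7, 49.1)

Sorted replicates: 45.2, 46.7, 47.3, 48.7, 48.8, 48.9, 49.0, 49.1, 49.2, 49.9
α = 0.40; lower rank = 10 × 0.200 = 2; upper rank = 10 × 0.800 = 8.
The 2nd smallest replicate is 46.7; the 8th is 49.1.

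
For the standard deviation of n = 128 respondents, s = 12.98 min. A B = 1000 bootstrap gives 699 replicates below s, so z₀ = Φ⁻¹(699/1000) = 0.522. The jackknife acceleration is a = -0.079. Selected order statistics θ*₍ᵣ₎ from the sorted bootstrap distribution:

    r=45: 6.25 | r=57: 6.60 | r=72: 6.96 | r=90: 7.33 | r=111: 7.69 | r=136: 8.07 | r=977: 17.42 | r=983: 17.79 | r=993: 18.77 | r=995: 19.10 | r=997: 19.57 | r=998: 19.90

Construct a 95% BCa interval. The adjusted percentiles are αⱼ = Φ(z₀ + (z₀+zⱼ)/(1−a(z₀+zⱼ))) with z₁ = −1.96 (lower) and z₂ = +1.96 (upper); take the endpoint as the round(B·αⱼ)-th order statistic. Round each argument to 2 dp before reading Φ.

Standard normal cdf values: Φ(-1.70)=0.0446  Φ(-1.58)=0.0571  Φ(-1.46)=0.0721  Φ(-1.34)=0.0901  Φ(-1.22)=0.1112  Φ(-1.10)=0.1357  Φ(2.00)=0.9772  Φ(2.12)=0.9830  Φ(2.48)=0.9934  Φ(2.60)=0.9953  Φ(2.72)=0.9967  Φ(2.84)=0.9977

Lower: z₀ + z₁ = 0.522 + (-1.960) = -1.438; 1 − a(z₀+z₁) = 1 − (-0.079)(-1.438) = 0.8864; argument = 0.522 + (-1.438)/0.8864 = -1.1003 → -1.10.
α₁ = Φ(-1.10) = 0.1357; rank = round(1000 × 0.1357) = 136; θ*₍136₎ = 8.07.
Upper: z₀ + z₂ = 2.482; 1 − a(z₀+z₂) = 1.1961; argument = 2.5971 → 2.60; α₂ = 0.9953; rank = 995; θ*₍995₎ = 19.10.

(8.07, 19.10)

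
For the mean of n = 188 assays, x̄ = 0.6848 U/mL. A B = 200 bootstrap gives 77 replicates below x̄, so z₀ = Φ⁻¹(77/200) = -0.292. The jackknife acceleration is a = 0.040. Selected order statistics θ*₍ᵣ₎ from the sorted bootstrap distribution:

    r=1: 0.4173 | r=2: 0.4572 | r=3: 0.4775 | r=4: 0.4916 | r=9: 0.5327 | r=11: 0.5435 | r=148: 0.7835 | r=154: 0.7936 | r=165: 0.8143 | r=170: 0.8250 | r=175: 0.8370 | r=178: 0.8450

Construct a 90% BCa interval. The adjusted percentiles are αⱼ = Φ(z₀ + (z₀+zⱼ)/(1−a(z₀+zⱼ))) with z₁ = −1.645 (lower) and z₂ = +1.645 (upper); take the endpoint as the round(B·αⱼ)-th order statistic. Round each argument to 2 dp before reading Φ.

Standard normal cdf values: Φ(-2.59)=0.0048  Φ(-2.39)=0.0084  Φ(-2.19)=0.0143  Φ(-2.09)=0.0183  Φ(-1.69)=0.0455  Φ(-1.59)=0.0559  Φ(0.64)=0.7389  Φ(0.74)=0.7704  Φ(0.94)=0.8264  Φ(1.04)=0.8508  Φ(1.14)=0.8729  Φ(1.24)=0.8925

(0.4916, 0.8370)

Lower: z₀ + z₁ = -0.292 + (-1.645) = -1.937; 1 − a(z₀+z₁) = 1 − (0.040)(-1.937) = 1.0775; argument = -0.292 + (-1.937)/1.0775 = -2.0897 → -2.09.
α₁ = Φ(-2.09) = 0.0183; rank = round(200 × 0.0183) = 4; θ*₍4₎ = 0.4916.
Upper: z₀ + z₂ = 1.353; 1 − a(z₀+z₂) = 0.9459; argument = 1.1384 → 1.14; α₂ = 0.8729; rank = 175; θ*₍175₎ = 0.8370.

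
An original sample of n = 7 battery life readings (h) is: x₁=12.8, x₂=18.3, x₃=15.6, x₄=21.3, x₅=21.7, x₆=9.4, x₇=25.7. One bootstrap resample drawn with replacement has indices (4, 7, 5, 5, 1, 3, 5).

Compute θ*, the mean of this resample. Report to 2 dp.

Resample values: 21.3, 25.7, 21.7, 21.7, 12.8, 15.6, 21.7.
Mean = (21.3 + 25.7 + 21.7 + 21.7 + 12.8 + 15.6 + 21.7) / 7 = 140.50 / 7 = 20.07

θ* = 20.07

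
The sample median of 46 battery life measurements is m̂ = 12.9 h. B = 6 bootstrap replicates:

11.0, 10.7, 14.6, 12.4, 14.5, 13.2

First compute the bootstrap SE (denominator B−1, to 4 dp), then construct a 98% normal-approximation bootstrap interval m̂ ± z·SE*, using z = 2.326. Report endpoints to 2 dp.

Mean of replicates = 12.7333; sum of squared deviations = 14.0733; SE* = √(14.0733/5) = 1.6777
Margin = 2.326 × 1.6777 = 3.902
Interval: 12.9 ± 3.902

(9.00, 16.80)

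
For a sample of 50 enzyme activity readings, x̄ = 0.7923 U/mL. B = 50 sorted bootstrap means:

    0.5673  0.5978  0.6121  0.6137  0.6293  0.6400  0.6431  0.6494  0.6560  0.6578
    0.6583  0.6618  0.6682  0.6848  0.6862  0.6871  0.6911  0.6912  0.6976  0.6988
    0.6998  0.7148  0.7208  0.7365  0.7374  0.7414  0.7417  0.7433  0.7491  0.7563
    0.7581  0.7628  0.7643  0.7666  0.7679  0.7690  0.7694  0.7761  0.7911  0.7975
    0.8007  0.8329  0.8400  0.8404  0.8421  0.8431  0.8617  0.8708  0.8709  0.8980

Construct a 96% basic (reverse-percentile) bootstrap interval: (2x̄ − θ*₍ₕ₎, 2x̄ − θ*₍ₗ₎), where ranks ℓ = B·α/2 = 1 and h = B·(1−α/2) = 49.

(0.7137, 1.0173)

Percentile endpoints at ranks 1 and 49: θ*₍1₎ = 0.5673, θ*₍49₎ = 0.8709.
Basic interval reflects these around x̄:
  lower = 2 × 0.7923 − 0.8709 = 0.7137
  upper = 2 × 0.7923 − 0.5673 = 1.0173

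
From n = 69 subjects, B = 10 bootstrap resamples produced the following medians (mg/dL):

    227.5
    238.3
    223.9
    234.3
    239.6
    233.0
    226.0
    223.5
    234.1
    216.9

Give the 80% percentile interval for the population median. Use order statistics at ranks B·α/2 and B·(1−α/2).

(216.9, 238.3)

Sorted replicates: 216.9, 223.5, 223.9, 226.0, 227.5, 233.0, 234.1, 234.3, 238.3, 239.6
α = 0.20; lower rank = 10 × 0.100 = 1; upper rank = 10 × 0.900 = 9.
The 1st smallest replicate is 216.9; the 9th is 238.3.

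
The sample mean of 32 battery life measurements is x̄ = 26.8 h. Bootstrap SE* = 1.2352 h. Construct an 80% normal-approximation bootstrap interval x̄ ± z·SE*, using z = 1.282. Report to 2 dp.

(25.22, 28.38)

Margin = 1.282 × 1.2352 = 1.584
Interval: 26.8 ± 1.584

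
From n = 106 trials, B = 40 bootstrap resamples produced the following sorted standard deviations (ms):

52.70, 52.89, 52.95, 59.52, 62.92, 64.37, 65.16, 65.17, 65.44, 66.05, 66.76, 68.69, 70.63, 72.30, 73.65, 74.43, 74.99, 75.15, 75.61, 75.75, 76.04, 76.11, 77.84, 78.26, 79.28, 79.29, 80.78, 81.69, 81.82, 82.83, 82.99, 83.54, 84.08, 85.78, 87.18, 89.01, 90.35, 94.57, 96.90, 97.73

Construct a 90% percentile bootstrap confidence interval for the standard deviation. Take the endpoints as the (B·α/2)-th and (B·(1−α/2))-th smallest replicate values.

α = 0.10; lower rank = 40 × 0.050 = 2; upper rank = 40 × 0.950 = 38.
The 2nd smallest replicate is 52.89; the 38th is 94.57.

(52.89, 94.57)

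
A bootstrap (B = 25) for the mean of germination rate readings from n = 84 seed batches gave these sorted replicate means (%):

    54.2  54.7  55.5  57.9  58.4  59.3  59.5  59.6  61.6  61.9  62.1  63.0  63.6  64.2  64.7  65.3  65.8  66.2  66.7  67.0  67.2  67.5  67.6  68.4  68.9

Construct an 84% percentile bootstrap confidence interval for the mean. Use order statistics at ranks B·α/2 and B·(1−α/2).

α = 0.16; lower rank = 25 × 0.080 = 2; upper rank = 25 × 0.920 = 23.
The 2nd smallest replicate is 54.7; the 23rd is 67.6.

(54.7, 67.6)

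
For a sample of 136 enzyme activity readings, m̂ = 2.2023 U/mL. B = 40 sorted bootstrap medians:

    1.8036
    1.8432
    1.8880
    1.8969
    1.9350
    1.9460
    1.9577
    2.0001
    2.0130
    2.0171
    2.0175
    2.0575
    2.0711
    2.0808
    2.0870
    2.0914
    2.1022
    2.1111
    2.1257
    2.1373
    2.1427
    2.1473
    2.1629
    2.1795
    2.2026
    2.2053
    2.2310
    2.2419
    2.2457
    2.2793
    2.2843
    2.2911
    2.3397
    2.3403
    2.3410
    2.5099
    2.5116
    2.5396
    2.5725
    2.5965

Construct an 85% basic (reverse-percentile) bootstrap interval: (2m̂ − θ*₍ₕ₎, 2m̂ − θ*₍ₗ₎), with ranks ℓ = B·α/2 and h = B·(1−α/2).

(1.8930, 2.5166)

Percentile endpoints at ranks 3 and 37: θ*₍3₎ = 1.8880, θ*₍37₎ = 2.5116.
Basic interval reflects these around m̂:
  lower = 2 × 2.2023 − 2.5116 = 1.8930
  upper = 2 × 2.2023 − 1.8880 = 2.5166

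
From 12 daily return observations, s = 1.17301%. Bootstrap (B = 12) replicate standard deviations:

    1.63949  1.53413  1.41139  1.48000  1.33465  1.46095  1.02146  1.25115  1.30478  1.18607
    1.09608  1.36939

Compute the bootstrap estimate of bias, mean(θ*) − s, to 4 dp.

bias = +0.1678

mean(θ*) = (1.63949 + 1.53413 + 1.41139 + 1.48000 + 1.33465 + 1.46095 + 1.02146 + 1.25115 + 1.30478 + 1.18607 + 1.09608 + 1.36939) / 12 = 1.34079
bias = 1.34079 − 1.17301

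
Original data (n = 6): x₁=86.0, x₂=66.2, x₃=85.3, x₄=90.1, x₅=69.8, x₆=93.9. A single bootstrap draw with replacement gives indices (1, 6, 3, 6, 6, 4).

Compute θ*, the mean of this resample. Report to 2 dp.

Resample values: 86.0, 93.9, 85.3, 93.9, 93.9, 90.1.
Mean = (86.0 + 93.9 + 85.3 + 93.9 + 93.9 + 90.1) / 6 = 543.10 / 6 = 90.52

θ* = 90.52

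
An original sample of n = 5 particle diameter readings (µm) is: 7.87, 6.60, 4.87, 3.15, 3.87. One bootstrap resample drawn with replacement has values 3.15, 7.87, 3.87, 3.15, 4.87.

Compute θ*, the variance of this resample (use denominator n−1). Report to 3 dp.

Mean = 4.5820; sum of squared deviations = 15.5021
s² = 15.5021 / 4 = 3.8755

θ* = 3.876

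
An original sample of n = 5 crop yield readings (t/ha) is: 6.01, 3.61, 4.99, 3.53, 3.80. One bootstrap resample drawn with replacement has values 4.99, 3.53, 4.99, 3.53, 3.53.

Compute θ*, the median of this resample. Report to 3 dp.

Sorted: 3.53, 3.53, 3.53, 4.99, 4.99
Median = middle value = 3.530

θ* = 3.530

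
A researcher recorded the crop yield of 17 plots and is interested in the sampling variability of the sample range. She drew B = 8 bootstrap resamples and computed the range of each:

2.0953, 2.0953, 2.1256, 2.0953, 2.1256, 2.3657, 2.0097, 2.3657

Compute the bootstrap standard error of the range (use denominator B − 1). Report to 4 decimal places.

SE* = 0.1321

Bootstrap SE is the standard deviation of the 8 replicate ranges.
Mean of replicates: (2.0953 + 2.0953 + 2.1256 + 2.0953 + 2.1256 + 2.3657 + 2.0097 + 2.3657) / 8 = 17.27820 / 8 = 2.15977
Sum of squared deviations: (−0.06447)² + (−0.06447)² + (−0.03417)² + (−0.06447)² + (−0.03417)² + (+0.20593)² + (−0.15007)² + (+0.20593)² = 0.12214
Variance = 0.12214 / 7 = 0.01745
SE* = √0.01745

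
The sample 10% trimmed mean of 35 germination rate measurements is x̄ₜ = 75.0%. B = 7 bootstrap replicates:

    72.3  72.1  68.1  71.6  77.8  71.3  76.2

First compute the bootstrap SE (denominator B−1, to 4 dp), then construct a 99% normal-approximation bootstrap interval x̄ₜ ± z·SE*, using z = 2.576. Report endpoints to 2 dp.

(66.65, 83.35)

Mean of replicates = 72.7714; sum of squared deviations = 63.0743; SE* = √(63.0743/6) = 3.2423
Margin = 2.576 × 3.2423 = 8.352
Interval: 75.0 ± 8.352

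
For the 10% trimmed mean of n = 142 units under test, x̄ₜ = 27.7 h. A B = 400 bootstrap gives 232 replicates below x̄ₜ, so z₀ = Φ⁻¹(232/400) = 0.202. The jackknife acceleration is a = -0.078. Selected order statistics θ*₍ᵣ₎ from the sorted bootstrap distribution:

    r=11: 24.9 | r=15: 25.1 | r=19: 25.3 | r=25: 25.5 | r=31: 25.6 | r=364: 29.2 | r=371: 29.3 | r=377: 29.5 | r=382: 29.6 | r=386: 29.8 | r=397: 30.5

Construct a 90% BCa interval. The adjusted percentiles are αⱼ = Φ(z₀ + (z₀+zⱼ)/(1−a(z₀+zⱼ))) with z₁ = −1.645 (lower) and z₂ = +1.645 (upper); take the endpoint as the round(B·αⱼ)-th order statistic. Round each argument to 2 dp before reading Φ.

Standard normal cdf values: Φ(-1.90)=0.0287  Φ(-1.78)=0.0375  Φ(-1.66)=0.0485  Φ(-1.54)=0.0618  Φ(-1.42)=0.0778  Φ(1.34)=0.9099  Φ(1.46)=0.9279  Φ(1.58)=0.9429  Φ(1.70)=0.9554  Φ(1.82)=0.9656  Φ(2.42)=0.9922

(25.6, 29.8)

Lower: z₀ + z₁ = 0.202 + (-1.645) = -1.443; 1 − a(z₀+z₁) = 1 − (-0.078)(-1.443) = 0.8874; argument = 0.202 + (-1.443)/0.8874 = -1.4240 → -1.42.
α₁ = Φ(-1.42) = 0.0778; rank = round(400 × 0.0778) = 31; θ*₍31₎ = 25.6.
Upper: z₀ + z₂ = 1.847; 1 − a(z₀+z₂) = 1.1441; argument = 1.8164 → 1.82; α₂ = 0.9656; rank = 386; θ*₍386₎ = 29.8.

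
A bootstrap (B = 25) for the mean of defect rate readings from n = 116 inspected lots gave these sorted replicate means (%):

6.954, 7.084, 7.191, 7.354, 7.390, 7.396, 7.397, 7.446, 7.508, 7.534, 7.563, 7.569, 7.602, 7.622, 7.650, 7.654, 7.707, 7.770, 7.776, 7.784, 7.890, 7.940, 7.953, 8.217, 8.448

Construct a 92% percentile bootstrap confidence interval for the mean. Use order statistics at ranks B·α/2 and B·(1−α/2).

(6.954, 8.217)

α = 0.08; lower rank = 25 × 0.040 = 1; upper rank = 25 × 0.960 = 24.
The 1st smallest replicate is 6.954; the 24th is 8.217.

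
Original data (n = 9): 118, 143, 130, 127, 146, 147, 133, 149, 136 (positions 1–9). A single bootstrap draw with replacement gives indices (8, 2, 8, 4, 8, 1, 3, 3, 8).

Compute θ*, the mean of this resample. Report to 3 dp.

θ* = 138.222

Resample values: 149, 143, 149, 127, 149, 118, 130, 130, 149.
Mean = (149 + 143 + 149 + 127 + 149 + 118 + 130 + 130 + 149) / 9 = 1244.0 / 9 = 138.222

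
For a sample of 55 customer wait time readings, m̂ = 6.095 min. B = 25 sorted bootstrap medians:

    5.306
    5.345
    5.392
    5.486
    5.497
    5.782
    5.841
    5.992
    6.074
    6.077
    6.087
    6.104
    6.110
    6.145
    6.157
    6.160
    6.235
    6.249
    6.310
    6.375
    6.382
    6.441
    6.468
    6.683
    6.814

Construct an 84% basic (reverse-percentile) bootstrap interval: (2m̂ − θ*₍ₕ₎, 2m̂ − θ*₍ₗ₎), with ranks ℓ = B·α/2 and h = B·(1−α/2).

Percentile endpoints at ranks 2 and 23: θ*₍2₎ = 5.345, θ*₍23₎ = 6.468.
Basic interval reflects these around m̂:
  lower = 2 × 6.095 − 6.468 = 5.722
  upper = 2 × 6.095 − 5.345 = 6.845

(5.722, 6.845)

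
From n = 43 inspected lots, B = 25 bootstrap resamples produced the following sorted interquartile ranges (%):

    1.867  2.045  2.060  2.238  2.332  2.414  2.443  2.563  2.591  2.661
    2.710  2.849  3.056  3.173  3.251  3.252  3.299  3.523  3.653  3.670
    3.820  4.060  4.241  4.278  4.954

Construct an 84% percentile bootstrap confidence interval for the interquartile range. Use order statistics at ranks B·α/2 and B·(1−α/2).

(2.045, 4.241)

α = 0.16; lower rank = 25 × 0.080 = 2; upper rank = 25 × 0.920 = 23.
The 2nd smallest replicate is 2.045; the 23rd is 4.241.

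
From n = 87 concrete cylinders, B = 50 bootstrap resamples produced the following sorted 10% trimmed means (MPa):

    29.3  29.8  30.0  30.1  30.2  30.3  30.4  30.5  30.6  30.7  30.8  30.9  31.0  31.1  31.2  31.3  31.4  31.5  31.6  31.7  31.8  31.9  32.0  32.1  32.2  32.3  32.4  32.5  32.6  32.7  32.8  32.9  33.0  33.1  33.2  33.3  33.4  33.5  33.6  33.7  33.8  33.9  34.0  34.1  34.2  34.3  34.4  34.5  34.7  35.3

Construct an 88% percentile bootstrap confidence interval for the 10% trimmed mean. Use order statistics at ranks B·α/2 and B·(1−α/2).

α = 0.12; lower rank = 50 × 0.060 = 3; upper rank = 50 × 0.940 = 47.
The 3rd smallest replicate is 30.0; the 47th is 34.4.

(30.0, 34.4)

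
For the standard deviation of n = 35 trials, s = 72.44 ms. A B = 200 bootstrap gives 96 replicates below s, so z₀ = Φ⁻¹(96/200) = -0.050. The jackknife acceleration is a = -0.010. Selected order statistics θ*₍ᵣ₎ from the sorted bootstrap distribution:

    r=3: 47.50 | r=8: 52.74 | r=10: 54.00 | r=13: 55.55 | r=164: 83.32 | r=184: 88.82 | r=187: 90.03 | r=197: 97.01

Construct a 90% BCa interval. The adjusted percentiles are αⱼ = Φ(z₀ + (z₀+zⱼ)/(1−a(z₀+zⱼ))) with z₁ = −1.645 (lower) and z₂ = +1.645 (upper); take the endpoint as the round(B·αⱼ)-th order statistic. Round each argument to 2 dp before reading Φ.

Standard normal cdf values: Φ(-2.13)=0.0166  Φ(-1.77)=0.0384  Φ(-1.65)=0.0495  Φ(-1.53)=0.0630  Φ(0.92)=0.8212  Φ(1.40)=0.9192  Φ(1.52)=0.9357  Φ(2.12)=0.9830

(52.74, 90.03)

Lower: z₀ + z₁ = -0.050 + (-1.645) = -1.695; 1 − a(z₀+z₁) = 1 − (-0.010)(-1.695) = 0.9830; argument = -0.050 + (-1.695)/0.9830 = -1.7742 → -1.77.
α₁ = Φ(-1.77) = 0.0384; rank = round(200 × 0.0384) = 8; θ*₍8₎ = 52.74.
Upper: z₀ + z₂ = 1.595; 1 − a(z₀+z₂) = 1.0159; argument = 1.5200 → 1.52; α₂ = 0.9357; rank = 187; θ*₍187₎ = 90.03.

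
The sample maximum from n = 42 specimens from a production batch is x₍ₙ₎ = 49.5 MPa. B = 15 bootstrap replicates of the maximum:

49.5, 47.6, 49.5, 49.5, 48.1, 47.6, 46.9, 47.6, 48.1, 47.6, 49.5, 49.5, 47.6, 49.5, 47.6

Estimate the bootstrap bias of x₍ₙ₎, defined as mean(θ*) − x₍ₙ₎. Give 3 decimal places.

bias = −1.120

mean(θ*) = (49.5 + 47.6 + 49.5 + 49.5 + 48.1 + 47.6 + 46.9 + 47.6 + 48.1 + 47.6 + 49.5 + 49.5 + 47.6 + 49.5 + 47.6) / 15 = 48.3800
bias = 48.3800 − 49.5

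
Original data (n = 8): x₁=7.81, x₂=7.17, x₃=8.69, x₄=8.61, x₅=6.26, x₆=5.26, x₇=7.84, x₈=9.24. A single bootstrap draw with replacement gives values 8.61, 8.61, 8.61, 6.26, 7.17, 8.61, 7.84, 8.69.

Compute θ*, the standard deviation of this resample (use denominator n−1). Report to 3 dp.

θ* = 0.901

Mean = 8.0500; sum of squared deviations = 5.6866
s² = 5.6866 / 7 = 0.8124
s = √0.8124 = 0.901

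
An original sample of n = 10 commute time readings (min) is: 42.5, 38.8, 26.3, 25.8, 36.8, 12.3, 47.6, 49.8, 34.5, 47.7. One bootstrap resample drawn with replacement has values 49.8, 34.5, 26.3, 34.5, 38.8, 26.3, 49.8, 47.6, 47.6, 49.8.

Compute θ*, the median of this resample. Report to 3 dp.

Sorted: 26.3, 26.3, 34.5, 34.5, 38.8, 47.6, 47.6, 49.8, 49.8, 49.8
Median = average of the two middle values = 43.200

θ* = 43.200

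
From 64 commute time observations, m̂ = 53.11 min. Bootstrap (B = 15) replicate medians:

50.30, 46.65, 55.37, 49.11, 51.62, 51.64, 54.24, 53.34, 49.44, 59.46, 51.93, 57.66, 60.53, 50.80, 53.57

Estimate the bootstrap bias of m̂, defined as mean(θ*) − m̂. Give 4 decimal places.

mean(θ*) = (50.30 + 46.65 + 55.37 + 49.11 + 51.62 + 51.64 + 54.24 + 53.34 + 49.44 + 59.46 + 51.93 + 57.66 + 60.53 + 50.80 + 53.57) / 15 = 53.04400
bias = 53.04400 − 53.11

bias = −0.0660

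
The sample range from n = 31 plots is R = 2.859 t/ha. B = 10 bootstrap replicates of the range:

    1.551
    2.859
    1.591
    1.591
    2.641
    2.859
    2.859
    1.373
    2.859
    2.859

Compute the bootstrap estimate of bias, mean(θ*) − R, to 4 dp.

mean(θ*) = (1.551 + 2.859 + 1.591 + 1.591 + 2.641 + 2.859 + 2.859 + 1.373 + 2.859 + 2.859) / 10 = 2.30420
bias = 2.30420 − 2.859

bias = −0.5548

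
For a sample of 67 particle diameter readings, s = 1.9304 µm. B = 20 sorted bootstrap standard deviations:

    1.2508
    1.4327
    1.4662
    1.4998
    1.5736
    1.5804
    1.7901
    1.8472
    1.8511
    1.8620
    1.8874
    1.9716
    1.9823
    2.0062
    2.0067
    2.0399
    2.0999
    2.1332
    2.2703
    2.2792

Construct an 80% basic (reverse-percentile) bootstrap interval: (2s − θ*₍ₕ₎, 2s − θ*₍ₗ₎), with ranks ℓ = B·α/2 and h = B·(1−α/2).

(1.7276, 2.4281)

Percentile endpoints at ranks 2 and 18: θ*₍2₎ = 1.4327, θ*₍18₎ = 2.1332.
Basic interval reflects these around s:
  lower = 2 × 1.9304 − 2.1332 = 1.7276
  upper = 2 × 1.9304 − 1.4327 = 2.4281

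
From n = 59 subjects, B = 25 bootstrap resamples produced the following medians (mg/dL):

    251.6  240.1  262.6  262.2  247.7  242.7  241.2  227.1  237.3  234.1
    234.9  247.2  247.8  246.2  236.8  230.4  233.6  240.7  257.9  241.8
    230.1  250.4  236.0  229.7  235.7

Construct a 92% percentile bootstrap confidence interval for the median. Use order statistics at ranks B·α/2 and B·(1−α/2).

Sorted replicates: 227.1, 229.7, 230.1, 230.4, 233.6, 234.1, 234.9, 235.7, 236.0, 236.8, 237.3, 240.1, 240.7, 241.2, 241.8, 242.7, 246.2, 247.2, 247.7, 247.8, 250.4, 251.6, 257.9, 262.2, 262.6
α = 0.08; lower rank = 25 × 0.040 = 1; upper rank = 25 × 0.960 = 24.
The 1st smallest replicate is 227.1; the 24th is 262.2.

(227.1, 262.2)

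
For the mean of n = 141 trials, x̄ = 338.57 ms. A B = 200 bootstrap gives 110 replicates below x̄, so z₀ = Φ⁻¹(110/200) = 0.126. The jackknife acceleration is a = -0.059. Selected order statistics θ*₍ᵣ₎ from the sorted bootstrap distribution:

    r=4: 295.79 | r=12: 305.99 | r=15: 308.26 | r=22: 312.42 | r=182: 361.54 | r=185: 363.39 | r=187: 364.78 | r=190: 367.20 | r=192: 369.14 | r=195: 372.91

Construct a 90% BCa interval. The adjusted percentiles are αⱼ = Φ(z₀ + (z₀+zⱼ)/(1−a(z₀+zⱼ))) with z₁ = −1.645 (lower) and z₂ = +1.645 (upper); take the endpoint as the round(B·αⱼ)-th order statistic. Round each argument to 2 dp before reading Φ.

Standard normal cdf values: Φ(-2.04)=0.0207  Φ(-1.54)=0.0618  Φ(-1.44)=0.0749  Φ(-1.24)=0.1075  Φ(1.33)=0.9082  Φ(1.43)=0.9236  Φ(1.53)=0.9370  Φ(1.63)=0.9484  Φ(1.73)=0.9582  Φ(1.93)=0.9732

(305.99, 369.14)

Lower: z₀ + z₁ = 0.126 + (-1.645) = -1.519; 1 − a(z₀+z₁) = 1 − (-0.059)(-1.519) = 0.9104; argument = 0.126 + (-1.519)/0.9104 = -1.5425 → -1.54.
α₁ = Φ(-1.54) = 0.0618; rank = round(200 × 0.0618) = 12; θ*₍12₎ = 305.99.
Upper: z₀ + z₂ = 1.771; 1 − a(z₀+z₂) = 1.1045; argument = 1.7295 → 1.73; α₂ = 0.9582; rank = 192; θ*₍192₎ = 369.14.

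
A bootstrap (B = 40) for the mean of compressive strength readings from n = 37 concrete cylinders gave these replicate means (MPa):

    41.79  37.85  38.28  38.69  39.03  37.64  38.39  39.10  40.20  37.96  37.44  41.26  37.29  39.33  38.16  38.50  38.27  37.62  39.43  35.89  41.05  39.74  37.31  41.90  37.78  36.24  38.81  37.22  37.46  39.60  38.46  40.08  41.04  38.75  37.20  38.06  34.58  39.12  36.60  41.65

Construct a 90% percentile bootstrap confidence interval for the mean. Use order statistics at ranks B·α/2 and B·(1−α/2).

(35.89, 41.65)

Sorted replicates: 34.58, 35.89, 36.24, 36.60, 37.20, 37.22, 37.29, 37.31, 37.44, 37.46, 37.62, 37.64, 37.78, 37.85, 37.96, 38.06, 38.16, 38.27, 38.28, 38.39, 38.46, 38.50, 38.69, 38.75, 38.81, 39.03, 39.10, 39.12, 39.33, 39.43, 39.60, 39.74, 40.08, 40.20, 41.04, 41.05, 41.26, 41.65, 41.79, 41.90
α = 0.10; lower rank = 40 × 0.050 = 2; upper rank = 40 × 0.950 = 38.
The 2nd smallest replicate is 35.89; the 38th is 41.65.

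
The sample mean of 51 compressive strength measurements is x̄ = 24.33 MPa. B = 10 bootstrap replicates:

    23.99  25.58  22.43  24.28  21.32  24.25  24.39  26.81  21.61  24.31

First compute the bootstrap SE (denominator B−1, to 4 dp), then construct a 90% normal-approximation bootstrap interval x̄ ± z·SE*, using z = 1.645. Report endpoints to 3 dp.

Mean of replicates = 23.8970; sum of squared deviations = 26.0350; SE* = √(26.0350/9) = 1.7008
Margin = 1.645 × 1.7008 = 2.7978
Interval: 24.33 ± 2.7978

(21.532, 27.128)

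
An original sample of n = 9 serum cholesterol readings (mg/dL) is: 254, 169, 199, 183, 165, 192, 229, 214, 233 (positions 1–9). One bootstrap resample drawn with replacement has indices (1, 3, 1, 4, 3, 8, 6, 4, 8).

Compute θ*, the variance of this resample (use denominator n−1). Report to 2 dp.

Resample values: 254, 199, 254, 183, 199, 214, 192, 183, 214.
Mean = 210.2222; sum of squared deviations = 5927.5556
s² = 5927.5556 / 8 = 740.9444

θ* = 740.94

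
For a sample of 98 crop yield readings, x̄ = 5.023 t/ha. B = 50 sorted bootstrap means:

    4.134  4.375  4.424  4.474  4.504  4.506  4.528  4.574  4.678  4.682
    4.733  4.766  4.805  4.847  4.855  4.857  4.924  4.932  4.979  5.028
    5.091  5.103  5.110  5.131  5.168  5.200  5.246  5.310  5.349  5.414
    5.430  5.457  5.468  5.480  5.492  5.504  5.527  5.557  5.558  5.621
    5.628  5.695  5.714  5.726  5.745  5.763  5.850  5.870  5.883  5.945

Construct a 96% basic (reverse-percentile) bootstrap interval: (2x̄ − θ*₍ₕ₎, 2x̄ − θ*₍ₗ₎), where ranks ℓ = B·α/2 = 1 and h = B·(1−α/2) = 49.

(4.163, 5.912)

Percentile endpoints at ranks 1 and 49: θ*₍1₎ = 4.134, θ*₍49₎ = 5.883.
Basic interval reflects these around x̄:
  lower = 2 × 5.023 − 5.883 = 4.163
  upper = 2 × 5.023 − 4.134 = 5.912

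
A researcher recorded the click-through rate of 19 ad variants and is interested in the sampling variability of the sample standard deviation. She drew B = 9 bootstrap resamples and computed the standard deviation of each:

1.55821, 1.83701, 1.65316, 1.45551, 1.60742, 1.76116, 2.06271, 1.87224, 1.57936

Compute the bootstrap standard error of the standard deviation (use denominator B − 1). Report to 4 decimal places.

SE* = 0.1898

Bootstrap SE is the standard deviation of the 9 replicate standard deviations.
Mean of replicates: (1.55821 + 1.83701 + 1.65316 + 1.45551 + 1.60742 + 1.76116 + 2.06271 + 1.87224 + 1.57936) / 9 = 15.386780 / 9 = 1.709642
Sum of squared deviations: (−0.151432)² + (+0.127368)² + (−0.056482)² + (−0.254132)² + (−0.102222)² + (+0.051518)² + (+0.353068)² + (+0.162598)² + (−0.130282)² = 0.288100
Variance = 0.288100 / 8 = 0.036012
SE* = √0.036012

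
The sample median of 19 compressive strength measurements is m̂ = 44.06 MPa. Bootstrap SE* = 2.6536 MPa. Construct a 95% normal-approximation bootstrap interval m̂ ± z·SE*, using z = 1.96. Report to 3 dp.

(38.859, 49.261)

Margin = 1.96 × 2.6536 = 5.2011
Interval: 44.06 ± 5.2011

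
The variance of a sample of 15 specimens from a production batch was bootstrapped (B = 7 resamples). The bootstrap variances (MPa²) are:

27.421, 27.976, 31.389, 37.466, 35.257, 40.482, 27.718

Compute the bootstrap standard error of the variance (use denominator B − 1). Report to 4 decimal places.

Bootstrap SE is the standard deviation of the 7 replicate variances.
Mean of replicates: (27.421 + 27.976 + 31.389 + 37.466 + 35.257 + 40.482 + 27.718) / 7 = 227.70900 / 7 = 32.52986
Sum of squared deviations: (−5.10886)² + (−4.55386)² + (−1.14086)² + (+4.93614)² + (+2.72714)² + (+7.95214)² + (−4.81186)² = 166.33295
Variance = 166.33295 / 6 = 27.72216
SE* = √27.72216

SE* = 5.2652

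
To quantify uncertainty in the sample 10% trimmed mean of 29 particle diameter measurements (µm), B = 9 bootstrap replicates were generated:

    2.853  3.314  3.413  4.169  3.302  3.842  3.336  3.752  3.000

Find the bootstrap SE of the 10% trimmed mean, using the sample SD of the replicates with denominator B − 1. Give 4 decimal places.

Bootstrap SE is the standard deviation of the 9 replicate 10% trimmed means.
Mean of replicates: (2.853 + 3.314 + 3.413 + 4.169 + 3.302 + 3.842 + 3.336 + 3.752 + 3.000) / 9 = 30.98100 / 9 = 3.44233
Sum of squared deviations: (−0.58933)² + (−0.12833)² + (−0.02933)² + (+0.72667)² + (−0.14033)² + (+0.39967)² + (−0.10633)² + (+0.30967)² + (−0.44233)² = 1.37497
Variance = 1.37497 / 8 = 0.17187
SE* = √0.17187

SE* = 0.4146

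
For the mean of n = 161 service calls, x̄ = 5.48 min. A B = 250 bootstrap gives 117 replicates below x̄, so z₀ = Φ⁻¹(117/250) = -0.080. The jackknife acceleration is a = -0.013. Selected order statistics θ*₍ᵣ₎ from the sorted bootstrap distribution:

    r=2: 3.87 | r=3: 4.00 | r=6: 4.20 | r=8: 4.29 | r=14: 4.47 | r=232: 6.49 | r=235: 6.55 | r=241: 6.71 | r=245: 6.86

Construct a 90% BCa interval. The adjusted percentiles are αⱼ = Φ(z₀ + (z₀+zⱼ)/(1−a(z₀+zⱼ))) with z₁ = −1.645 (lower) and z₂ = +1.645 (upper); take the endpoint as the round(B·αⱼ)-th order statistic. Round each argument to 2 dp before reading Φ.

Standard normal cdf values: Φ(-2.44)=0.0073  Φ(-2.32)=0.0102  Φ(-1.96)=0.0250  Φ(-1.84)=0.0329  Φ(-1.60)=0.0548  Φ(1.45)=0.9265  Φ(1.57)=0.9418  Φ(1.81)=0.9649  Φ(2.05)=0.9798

(4.29, 6.49)

Lower: z₀ + z₁ = -0.080 + (-1.645) = -1.725; 1 − a(z₀+z₁) = 1 − (-0.013)(-1.725) = 0.9776; argument = -0.080 + (-1.725)/0.9776 = -1.8446 → -1.84.
α₁ = Φ(-1.84) = 0.0329; rank = round(250 × 0.0329) = 8; θ*₍8₎ = 4.29.
Upper: z₀ + z₂ = 1.565; 1 − a(z₀+z₂) = 1.0203; argument = 1.4538 → 1.45; α₂ = 0.9265; rank = 232; θ*₍232₎ = 6.49.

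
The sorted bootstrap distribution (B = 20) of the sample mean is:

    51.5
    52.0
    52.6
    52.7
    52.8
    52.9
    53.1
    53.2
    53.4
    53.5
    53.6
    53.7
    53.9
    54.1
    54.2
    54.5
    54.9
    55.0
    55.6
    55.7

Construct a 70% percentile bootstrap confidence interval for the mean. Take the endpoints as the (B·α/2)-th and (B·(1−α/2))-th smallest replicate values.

α = 0.30; lower rank = 20 × 0.150 = 3; upper rank = 20 × 0.850 = 17.
The 3rd smallest replicate is 52.6; the 17th is 54.9.

(52.6, 54.9)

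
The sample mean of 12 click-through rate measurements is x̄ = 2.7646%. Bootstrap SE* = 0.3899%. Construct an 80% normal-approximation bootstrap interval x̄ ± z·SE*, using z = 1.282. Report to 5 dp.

Margin = 1.282 × 0.3899 = 0.499852
Interval: 2.7646 ± 0.499852

(2.26475, 3.26445)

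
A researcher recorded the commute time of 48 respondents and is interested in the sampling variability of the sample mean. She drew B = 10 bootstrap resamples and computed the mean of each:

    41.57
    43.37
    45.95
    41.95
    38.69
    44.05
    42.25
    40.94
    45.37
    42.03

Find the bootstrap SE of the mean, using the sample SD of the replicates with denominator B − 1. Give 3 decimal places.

Bootstrap SE is the standard deviation of the 10 replicate means.
Mean of replicates: (41.57 + 43.37 + 45.95 + 41.95 + 38.69 + 44.05 + 42.25 + 40.94 + 45.37 + 42.03) / 10 = 426.1700 / 10 = 42.6170
Sum of squared deviations: (−1.0470)² + (+0.7530)² + (+3.3330)² + (−0.6670)² + (−3.9270)² + (+1.4330)² + (−0.3670)² + (−1.6770)² + (+2.7530)² + (−0.5870)² = 41.5624
Variance = 41.5624 / 9 = 4.6180
SE* = √4.6180

SE* = 2.149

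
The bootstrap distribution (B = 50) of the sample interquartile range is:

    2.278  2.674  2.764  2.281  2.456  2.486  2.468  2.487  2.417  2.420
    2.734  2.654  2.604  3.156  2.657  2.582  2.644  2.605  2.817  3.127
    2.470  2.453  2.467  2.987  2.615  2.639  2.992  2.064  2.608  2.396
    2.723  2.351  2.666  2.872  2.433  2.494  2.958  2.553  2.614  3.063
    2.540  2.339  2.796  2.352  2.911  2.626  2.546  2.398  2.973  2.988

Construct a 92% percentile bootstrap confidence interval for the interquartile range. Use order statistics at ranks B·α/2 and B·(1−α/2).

Sorted replicates: 2.064, 2.278, 2.281, 2.339, 2.351, 2.352, 2.396, 2.398, 2.417, 2.420, 2.433, 2.453, 2.456, 2.467, 2.468, 2.470, 2.486, 2.487, 2.494, 2.540, 2.546, 2.553, 2.582, 2.604, 2.605, 2.608, 2.614, 2.615, 2.626, 2.639, 2.644, 2.654, 2.657, 2.666, 2.674, 2.723, 2.734, 2.764, 2.796, 2.817, 2.872, 2.911, 2.958, 2.973, 2.987, 2.988, 2.992, 3.063, 3.127, 3.156
α = 0.08; lower rank = 50 × 0.040 = 2; upper rank = 50 × 0.960 = 48.
The 2nd smallest replicate is 2.278; the 48th is 3.063.

(2.278, 3.063)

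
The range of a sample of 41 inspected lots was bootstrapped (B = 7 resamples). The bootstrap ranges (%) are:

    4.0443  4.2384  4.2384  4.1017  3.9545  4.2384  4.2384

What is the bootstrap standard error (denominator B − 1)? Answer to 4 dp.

Bootstrap SE is the standard deviation of the 7 replicate ranges.
Mean of replicates: (4.0443 + 4.2384 + 4.2384 + 4.1017 + 3.9545 + 4.2384 + 4.2384) / 7 = 29.05410 / 7 = 4.15059
Sum of squared deviations: (−0.10629)² + (+0.08781)² + (+0.08781)² + (−0.04889)² + (−0.19609)² + (+0.08781)² + (+0.08781)² = 0.08298
Variance = 0.08298 / 6 = 0.01383
SE* = √0.01383

SE* = 0.1176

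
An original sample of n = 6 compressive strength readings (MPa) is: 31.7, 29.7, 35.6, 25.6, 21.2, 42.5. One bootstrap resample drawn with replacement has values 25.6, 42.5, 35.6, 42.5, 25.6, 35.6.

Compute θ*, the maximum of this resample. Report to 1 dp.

Maximum = 42.5

θ* = 42.5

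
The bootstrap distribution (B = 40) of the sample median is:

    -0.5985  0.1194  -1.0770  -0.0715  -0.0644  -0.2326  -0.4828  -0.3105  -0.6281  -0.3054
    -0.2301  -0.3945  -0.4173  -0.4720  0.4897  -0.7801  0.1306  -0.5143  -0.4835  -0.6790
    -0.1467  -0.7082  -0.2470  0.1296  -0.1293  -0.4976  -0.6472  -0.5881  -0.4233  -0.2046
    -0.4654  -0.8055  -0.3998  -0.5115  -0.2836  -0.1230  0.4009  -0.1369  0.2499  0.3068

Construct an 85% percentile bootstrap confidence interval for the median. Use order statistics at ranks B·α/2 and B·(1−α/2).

Sorted replicates: -1.0770, -0.8055, -0.7801, -0.7082, -0.6790, -0.6472, -0.6281, -0.5985, -0.5881, -0.5143, -0.5115, -0.4976, -0.4835, -0.4828, -0.4720, -0.4654, -0.4233, -0.4173, -0.3998, -0.3945, -0.3105, -0.3054, -0.2836, -0.2470, -0.2326, -0.2301, -0.2046, -0.1467, -0.1369, -0.1293, -0.1230, -0.0715, -0.0644, 0.1194, 0.1296, 0.1306, 0.2499, 0.3068, 0.4009, 0.4897
α = 0.15; lower rank = 40 × 0.075 = 3; upper rank = 40 × 0.925 = 37.
The 3rd smallest replicate is -0.7801; the 37th is 0.2499.

(-0.7801, 0.2499)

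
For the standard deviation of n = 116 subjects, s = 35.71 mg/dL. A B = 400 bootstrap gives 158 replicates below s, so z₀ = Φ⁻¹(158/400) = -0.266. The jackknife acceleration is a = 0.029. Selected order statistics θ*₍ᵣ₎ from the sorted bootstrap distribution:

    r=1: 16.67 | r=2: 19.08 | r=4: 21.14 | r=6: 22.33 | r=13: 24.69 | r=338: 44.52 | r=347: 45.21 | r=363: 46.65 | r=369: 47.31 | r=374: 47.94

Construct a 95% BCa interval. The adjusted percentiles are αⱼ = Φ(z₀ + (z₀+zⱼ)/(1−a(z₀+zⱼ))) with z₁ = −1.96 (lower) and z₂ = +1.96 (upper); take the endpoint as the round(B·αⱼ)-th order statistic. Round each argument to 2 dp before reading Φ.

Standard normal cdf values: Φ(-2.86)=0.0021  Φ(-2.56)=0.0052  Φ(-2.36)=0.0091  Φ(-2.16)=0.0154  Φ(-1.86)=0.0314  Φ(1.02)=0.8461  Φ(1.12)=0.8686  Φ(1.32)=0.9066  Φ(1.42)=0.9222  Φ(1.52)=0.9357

Lower: z₀ + z₁ = -0.266 + (-1.960) = -2.226; 1 − a(z₀+z₁) = 1 − (0.029)(-2.226) = 1.0646; argument = -0.266 + (-2.226)/1.0646 = -2.3570 → -2.36.
α₁ = Φ(-2.36) = 0.0091; rank = round(400 × 0.0091) = 4; θ*₍4₎ = 21.14.
Upper: z₀ + z₂ = 1.694; 1 − a(z₀+z₂) = 0.9509; argument = 1.5155 → 1.52; α₂ = 0.9357; rank = 374; θ*₍374₎ = 47.94.

(21.14, 47.94)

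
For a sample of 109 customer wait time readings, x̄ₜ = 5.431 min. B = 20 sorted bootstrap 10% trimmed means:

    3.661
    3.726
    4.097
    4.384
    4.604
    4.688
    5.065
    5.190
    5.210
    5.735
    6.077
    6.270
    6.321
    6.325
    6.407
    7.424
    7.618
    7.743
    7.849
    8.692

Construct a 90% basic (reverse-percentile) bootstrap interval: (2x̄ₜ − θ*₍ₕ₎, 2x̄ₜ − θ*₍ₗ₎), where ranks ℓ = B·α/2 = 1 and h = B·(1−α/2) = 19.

Percentile endpoints at ranks 1 and 19: θ*₍1₎ = 3.661, θ*₍19₎ = 7.849.
Basic interval reflects these around x̄ₜ:
  lower = 2 × 5.431 − 7.849 = 3.013
  upper = 2 × 5.431 − 3.661 = 7.201

(3.013, 7.201)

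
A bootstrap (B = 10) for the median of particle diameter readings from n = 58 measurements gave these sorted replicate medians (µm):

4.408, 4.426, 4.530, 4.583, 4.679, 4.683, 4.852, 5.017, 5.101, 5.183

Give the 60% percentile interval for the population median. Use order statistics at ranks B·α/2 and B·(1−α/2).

(4.426, 5.017)

α = 0.40; lower rank = 10 × 0.200 = 2; upper rank = 10 × 0.800 = 8.
The 2nd smallest replicate is 4.426; the 8th is 5.017.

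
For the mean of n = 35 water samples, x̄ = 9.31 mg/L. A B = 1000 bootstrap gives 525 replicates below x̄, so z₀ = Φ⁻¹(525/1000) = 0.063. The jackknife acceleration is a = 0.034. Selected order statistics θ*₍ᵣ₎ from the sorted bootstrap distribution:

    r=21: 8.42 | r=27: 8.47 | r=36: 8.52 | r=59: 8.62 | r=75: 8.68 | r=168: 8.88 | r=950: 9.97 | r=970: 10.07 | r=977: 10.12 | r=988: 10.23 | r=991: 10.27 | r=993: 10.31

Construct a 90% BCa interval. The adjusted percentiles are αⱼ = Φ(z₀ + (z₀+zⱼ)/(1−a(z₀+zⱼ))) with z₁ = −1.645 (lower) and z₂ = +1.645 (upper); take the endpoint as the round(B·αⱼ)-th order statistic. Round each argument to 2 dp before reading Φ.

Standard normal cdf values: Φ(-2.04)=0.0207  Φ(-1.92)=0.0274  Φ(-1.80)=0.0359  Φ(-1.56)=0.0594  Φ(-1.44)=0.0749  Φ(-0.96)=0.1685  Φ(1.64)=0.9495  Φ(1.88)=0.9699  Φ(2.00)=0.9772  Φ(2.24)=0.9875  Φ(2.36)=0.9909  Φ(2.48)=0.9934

(8.68, 10.07)

Lower: z₀ + z₁ = 0.063 + (-1.645) = -1.582; 1 − a(z₀+z₁) = 1 − (0.034)(-1.582) = 1.0538; argument = 0.063 + (-1.582)/1.0538 = -1.4383 → -1.44.
α₁ = Φ(-1.44) = 0.0749; rank = round(1000 × 0.0749) = 75; θ*₍75₎ = 8.68.
Upper: z₀ + z₂ = 1.708; 1 − a(z₀+z₂) = 0.9419; argument = 1.8763 → 1.88; α₂ = 0.9699; rank = 970; θ*₍970₎ = 10.07.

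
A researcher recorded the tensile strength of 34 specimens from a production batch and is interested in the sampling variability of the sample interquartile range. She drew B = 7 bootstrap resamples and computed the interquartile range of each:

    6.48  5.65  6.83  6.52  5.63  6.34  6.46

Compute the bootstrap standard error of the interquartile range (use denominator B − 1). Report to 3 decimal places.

SE* = 0.457

Bootstrap SE is the standard deviation of the 7 replicate interquartile ranges.
Mean of replicates: (6.48 + 5.65 + 6.83 + 6.52 + 5.63 + 6.34 + 6.46) / 7 = 43.9100 / 7 = 6.2729
Sum of squared deviations: (+0.2071)² + (−0.6229)² + (+0.5571)² + (+0.2471)² + (−0.6429)² + (+0.0671)² + (+0.1871)² = 1.2551
Variance = 1.2551 / 6 = 0.2092
SE* = √0.2092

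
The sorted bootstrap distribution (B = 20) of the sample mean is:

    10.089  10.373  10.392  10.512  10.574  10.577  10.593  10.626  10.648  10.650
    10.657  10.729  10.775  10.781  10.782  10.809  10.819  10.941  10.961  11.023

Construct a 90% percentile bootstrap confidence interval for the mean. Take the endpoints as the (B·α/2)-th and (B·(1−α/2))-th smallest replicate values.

(10.089, 10.961)

α = 0.10; lower rank = 20 × 0.050 = 1; upper rank = 20 × 0.950 = 19.
The 1st smallest replicate is 10.089; the 19th is 10.961.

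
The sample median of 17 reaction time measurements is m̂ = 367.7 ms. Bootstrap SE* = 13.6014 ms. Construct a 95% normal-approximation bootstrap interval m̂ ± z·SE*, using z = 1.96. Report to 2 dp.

(341.04, 394.36)

Margin = 1.96 × 13.6014 = 26.659
Interval: 367.7 ± 26.659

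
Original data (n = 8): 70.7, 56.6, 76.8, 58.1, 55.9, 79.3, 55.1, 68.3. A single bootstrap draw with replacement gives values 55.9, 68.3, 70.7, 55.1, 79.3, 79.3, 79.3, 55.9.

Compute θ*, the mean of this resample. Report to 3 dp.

θ* = 67.975

Mean = (55.9 + 68.3 + 70.7 + 55.1 + 79.3 + 79.3 + 79.3 + 55.9) / 8 = 543.80 / 8 = 67.975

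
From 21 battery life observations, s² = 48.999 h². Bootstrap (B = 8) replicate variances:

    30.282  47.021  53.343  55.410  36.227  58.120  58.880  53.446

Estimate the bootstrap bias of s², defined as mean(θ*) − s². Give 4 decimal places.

bias = +0.0921

mean(θ*) = (30.282 + 47.021 + 53.343 + 55.410 + 36.227 + 58.120 + 58.880 + 53.446) / 8 = 49.09112
bias = 49.09112 − 48.999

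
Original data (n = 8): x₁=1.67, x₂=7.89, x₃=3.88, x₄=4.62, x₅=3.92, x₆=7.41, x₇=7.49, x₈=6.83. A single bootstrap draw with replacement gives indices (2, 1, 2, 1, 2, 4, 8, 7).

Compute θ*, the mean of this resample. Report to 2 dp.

Resample values: 7.89, 1.67, 7.89, 1.67, 7.89, 4.62, 6.83, 7.49.
Mean = (7.89 + 1.67 + 7.89 + 1.67 + 7.89 + 4.62 + 6.83 + 7.49) / 8 = 45.950 / 8 = 5.74

θ* = 5.74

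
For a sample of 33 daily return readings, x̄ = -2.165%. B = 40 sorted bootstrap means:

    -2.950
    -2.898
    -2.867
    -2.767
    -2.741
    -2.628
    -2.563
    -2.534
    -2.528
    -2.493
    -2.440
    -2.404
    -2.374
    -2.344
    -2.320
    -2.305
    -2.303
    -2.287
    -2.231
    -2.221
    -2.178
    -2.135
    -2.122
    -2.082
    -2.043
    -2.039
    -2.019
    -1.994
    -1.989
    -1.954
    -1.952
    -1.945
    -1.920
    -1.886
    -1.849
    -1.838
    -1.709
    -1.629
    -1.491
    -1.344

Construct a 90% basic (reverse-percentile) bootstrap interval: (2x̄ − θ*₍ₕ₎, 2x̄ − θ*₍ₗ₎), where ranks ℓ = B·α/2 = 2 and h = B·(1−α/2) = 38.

(-2.701, -1.432)

Percentile endpoints at ranks 2 and 38: θ*₍2₎ = -2.898, θ*₍38₎ = -1.629.
Basic interval reflects these around x̄:
  lower = 2 × -2.165 − -1.629 = -2.701
  upper = 2 × -2.165 − -2.898 = -1.432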